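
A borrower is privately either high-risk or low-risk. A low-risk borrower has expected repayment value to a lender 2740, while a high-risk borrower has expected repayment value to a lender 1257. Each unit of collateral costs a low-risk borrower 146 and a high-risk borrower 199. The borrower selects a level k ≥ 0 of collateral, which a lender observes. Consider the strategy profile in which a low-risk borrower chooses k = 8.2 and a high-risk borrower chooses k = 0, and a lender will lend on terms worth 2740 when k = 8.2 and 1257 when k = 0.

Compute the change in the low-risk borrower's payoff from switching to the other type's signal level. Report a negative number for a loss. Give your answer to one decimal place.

-285.8

Playing k = 8.2 the low-risk borrower receives 2740 − 146 × 8.2 = 1542.8.
Deviating to k = 0 yields 1257 instead.
Gain from deviating: 1257 − 1542.8 = -285.8.
The gain is negative, so the low-risk type's incentive-compatibility constraint is satisfied.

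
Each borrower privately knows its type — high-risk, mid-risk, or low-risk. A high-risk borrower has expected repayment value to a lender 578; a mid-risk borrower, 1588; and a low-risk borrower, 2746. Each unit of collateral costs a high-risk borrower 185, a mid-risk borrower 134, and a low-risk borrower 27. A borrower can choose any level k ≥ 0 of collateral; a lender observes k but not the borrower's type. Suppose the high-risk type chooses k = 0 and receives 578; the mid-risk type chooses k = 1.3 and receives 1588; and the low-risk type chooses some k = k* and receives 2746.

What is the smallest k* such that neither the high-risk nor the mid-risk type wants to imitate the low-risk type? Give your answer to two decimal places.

High-risk type (on-path payoff 578) won't mimic when 578 ≥ 2746 − 185·k*, i.e. k* ≥ 11.72.
Mid-risk type (on-path payoff 1588 − 134×1.3 = 1413.8) won't mimic when 1413.8 ≥ 2746 − 134·k*, i.e. k* ≥ 9.94.
Both must hold, so k* = max(11.72, 9.94) = 11.72. The high-risk type's constraint binds.

11.72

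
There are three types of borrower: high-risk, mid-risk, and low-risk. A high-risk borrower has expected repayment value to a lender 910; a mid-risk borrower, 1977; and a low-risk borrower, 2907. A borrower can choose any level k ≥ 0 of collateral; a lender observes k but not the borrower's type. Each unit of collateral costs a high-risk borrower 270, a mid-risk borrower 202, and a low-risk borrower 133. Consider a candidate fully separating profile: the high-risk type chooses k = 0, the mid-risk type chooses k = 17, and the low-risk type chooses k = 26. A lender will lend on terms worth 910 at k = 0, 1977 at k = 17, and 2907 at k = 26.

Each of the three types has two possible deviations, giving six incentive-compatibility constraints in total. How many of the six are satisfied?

3

High-risk (own payoff 910): to k=17 gives 1977 − 270×17 = -2613 → no gain ✓; to k=26 gives 2907 − 270×26 = -4113 → no gain ✓.
Mid-risk (own payoff 1977 − 202×17 = -1457): to k=0 gives 910 → profitable ✗; to k=26 gives 2907 − 202×26 = -2345 → no gain ✓.
Low-risk (own payoff 2907 − 133×26 = -551): to k=0 gives 910 → profitable ✗; to k=17 gives 1977 − 133×17 = -284 → profitable ✗.
3 of the 6 constraints hold; not an equilibrium.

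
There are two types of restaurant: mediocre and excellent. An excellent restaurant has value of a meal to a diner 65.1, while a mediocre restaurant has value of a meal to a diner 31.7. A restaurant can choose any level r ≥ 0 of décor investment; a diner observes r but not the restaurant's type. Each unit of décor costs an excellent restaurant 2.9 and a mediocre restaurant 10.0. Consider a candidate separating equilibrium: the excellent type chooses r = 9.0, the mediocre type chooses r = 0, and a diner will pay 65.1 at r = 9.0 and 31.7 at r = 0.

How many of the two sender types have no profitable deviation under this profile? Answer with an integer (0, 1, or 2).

2

Excellent type: signal → 65.1 − 2.9 × 9.0 = 39; deviate to 0 → 31.7. IC holds (39 ≥ 31.7).
Mediocre type: stay at 0 → 31.7; mimic → 65.1 − 10.0 × 9.0 = -24.9. IC holds (31.7 ≥ -24.9).
2 of 2 constraints hold, so this is a separating equilibrium.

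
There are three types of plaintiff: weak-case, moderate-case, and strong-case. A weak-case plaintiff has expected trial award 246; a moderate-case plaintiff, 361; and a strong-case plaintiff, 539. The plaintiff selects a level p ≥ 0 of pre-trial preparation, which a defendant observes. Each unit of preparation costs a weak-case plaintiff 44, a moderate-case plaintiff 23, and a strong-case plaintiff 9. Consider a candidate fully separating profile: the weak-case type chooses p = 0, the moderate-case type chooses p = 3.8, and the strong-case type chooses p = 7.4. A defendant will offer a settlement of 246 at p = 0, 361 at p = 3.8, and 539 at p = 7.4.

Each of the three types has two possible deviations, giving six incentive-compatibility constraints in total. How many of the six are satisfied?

5

Moderate-case (own payoff 361 − 23×3.8 = 273.6): to p=0 gives 246 → no gain ✓; to p=7.4 gives 539 − 23×7.4 = 368.8 → profitable ✗.
Strong-case (own payoff 539 − 9×7.4 = 472.4): to p=0 gives 246 → no gain ✓; to p=3.8 gives 361 − 9×3.8 = 326.8 → no gain ✓.
Weak-case (own payoff 246): to p=3.8 gives 361 − 44×3.8 = 193.8 → no gain ✓; to p=7.4 gives 539 − 44×7.4 = 213.4 → no gain ✓.
5 of the 6 constraints hold; not an equilibrium.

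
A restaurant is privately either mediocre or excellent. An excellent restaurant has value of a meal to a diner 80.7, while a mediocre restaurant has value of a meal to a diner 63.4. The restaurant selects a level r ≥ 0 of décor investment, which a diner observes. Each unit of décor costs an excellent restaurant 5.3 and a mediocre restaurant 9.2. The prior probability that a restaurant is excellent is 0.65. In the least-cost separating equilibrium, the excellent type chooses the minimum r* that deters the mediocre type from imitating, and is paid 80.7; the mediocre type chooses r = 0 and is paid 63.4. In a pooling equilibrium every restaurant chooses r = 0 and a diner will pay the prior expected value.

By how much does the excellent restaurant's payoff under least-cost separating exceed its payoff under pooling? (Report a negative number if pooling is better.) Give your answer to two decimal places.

Least-cost separating signal: r* solves 63.4 = 80.7 − 9.2·r*, so r* = (80.7 − 63.4)/9.2 ≈ 1.8804.
Excellent type's separating payoff: 80.7 − 5.3 × r* = 80.7 − 5.3 × (80.7 − 63.4)/9.2 = 80.7 − 91.69/9.2 ≈ 70.7337.
Pooling payoff: 0.65 × 80.7 + 0.35 × 63.4 = 74.645.
Difference: 70.7337 − 74.645 = -3.9113, i.e. -3.91 to two decimal places.
The excellent type would prefer the pooling outcome.

-3.91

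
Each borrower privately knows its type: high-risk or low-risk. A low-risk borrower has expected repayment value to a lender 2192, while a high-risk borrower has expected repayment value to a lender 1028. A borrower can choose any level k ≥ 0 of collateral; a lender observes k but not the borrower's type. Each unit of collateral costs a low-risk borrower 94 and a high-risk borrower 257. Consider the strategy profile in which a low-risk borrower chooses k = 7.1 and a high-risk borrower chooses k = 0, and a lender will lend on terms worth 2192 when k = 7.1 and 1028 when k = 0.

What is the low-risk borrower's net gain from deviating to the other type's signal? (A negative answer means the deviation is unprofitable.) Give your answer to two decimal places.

Playing k = 7.1 the low-risk borrower receives 2192 − 94 × 7.1 = 1524.6.
Deviating to k = 0 yields 1028 instead.
Gain from deviating: 1028 − 1524.6 = -496.60.
The gain is negative, so the low-risk type's incentive-compatibility constraint is satisfied.

-496.60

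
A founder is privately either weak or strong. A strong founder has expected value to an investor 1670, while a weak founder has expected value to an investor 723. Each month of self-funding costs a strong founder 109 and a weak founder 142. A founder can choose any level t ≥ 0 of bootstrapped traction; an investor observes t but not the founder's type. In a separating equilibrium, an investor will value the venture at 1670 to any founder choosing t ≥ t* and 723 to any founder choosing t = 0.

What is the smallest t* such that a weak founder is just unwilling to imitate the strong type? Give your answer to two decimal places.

A weak founder choosing t = 0 receives 723.
Imitating at t* instead would pay 1670 at cost 142·t*, netting 1670 − 142·t*.
Indifference: 723 = 1670 − 142·t*, so t* = (1670 − 723) / 142 ≈ 6.67.
This is the weak type's binding incentive-compatibility constraint; any t ≥ 6.67 sustains separation on that side.

6.67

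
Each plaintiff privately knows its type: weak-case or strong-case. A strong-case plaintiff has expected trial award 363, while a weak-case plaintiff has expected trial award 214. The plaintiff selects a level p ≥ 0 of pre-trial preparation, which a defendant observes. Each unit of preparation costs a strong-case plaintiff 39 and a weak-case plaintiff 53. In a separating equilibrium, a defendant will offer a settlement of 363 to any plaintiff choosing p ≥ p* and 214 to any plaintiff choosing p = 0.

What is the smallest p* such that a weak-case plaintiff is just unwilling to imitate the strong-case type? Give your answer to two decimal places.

2.81

A weak-case plaintiff choosing p = 0 receives 214.
Imitating at p* instead would pay 363 at cost 53·p*, netting 363 − 53·p*.
Indifference: 214 = 363 − 53·p*, so p* = (363 − 214) / 53 ≈ 2.81.
At p* the weak-case type's incentive constraint just binds; the strong-case type strictly prefers p* since its per-unit cost is lower.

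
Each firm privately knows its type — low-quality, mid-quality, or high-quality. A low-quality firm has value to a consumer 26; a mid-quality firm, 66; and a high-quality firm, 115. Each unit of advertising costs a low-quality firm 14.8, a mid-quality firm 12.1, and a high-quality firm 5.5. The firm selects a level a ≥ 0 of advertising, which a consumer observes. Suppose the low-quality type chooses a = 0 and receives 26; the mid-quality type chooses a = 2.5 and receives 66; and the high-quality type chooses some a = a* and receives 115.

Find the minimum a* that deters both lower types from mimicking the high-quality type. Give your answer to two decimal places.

Low-quality type (on-path payoff 26) won't mimic when 26 ≥ 115 − 14.8·a*, i.e. a* ≥ 6.01.
Mid-quality type (on-path payoff 66 − 12.1×2.5 = 35.75) won't mimic when 35.75 ≥ 115 − 12.1·a*, i.e. a* ≥ 6.55.
Both must hold, so a* = max(6.01, 6.55) = 6.55. The mid-quality type's constraint binds.

6.55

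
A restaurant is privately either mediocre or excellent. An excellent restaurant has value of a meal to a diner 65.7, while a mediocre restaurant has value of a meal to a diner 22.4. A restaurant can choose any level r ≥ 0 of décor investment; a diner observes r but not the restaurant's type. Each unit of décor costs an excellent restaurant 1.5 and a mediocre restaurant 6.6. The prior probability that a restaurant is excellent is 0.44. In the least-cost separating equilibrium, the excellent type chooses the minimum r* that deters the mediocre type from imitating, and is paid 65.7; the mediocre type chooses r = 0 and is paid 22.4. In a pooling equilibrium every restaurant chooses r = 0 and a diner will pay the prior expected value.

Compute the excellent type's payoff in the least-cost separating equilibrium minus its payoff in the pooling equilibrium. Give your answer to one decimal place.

14.4

Least-cost separating signal: r* solves 22.4 = 65.7 − 6.6·r*, so r* = (65.7 − 22.4)/6.6 ≈ 6.5606.
Excellent type's separating payoff: 65.7 − 1.5 × r* = 65.7 − 1.5 × (65.7 − 22.4)/6.6 = 65.7 − 64.95/6.6 ≈ 55.859.
Pooling payoff: 0.44 × 65.7 + 0.56 × 22.4 = 41.452.
Difference: 55.859 − 41.452 = 14.407, i.e. 14.4 to one decimal place.
The excellent type prefers to separate.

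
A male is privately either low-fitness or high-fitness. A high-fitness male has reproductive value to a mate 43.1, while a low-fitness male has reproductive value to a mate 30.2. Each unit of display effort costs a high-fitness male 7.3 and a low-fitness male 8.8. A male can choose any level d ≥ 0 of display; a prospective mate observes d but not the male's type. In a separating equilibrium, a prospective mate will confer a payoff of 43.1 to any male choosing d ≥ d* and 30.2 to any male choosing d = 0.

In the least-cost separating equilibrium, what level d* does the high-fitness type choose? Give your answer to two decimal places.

1.47

A low-fitness male choosing d = 0 receives 30.2.
Imitating at d* instead would pay 43.1 at cost 8.8·d*, netting 43.1 − 8.8·d*.
Indifference: 30.2 = 43.1 − 8.8·d*, so d* = (43.1 − 30.2) / 8.8 ≈ 1.47.
At d* the low-fitness type's incentive constraint just binds; the high-fitness type strictly prefers d* since its per-unit cost is lower.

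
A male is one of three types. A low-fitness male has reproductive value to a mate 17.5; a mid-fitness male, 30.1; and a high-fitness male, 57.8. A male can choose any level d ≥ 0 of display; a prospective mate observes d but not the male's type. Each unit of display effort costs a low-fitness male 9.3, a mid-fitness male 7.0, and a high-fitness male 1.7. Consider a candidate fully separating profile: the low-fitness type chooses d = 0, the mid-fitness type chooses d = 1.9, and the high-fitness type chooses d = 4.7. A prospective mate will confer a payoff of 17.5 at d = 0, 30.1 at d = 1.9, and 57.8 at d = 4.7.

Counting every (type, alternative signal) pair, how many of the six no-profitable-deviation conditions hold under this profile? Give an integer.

Mid-fitness (own payoff 30.1 − 7.0×1.9 = 16.8): to d=0 gives 17.5 → profitable ✗; to d=4.7 gives 57.8 − 7.0×4.7 = 24.9 → profitable ✗.
Low-fitness (own payoff 17.5): to d=1.9 gives 30.1 − 9.3×1.9 = 12.43 → no gain ✓; to d=4.7 gives 57.8 − 9.3×4.7 = 14.09 → no gain ✓.
High-fitness (own payoff 57.8 − 1.7×4.7 = 49.81): to d=0 gives 17.5 → no gain ✓; to d=1.9 gives 30.1 − 1.7×1.9 = 26.87 → no gain ✓.
4 of the 6 constraints hold; not an equilibrium.

4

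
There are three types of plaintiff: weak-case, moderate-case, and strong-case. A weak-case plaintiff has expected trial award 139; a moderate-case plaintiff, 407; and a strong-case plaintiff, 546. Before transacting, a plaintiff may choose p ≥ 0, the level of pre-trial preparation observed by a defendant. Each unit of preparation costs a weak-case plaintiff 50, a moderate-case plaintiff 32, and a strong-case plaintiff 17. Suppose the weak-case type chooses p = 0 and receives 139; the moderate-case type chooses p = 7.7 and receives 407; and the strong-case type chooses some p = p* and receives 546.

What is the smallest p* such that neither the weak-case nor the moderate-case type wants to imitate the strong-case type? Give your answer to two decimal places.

12.04

Weak-case type (on-path payoff 139) won't mimic when 139 ≥ 546 − 50·p*, i.e. p* ≥ 8.14.
Moderate-case type (on-path payoff 407 − 32×7.7 = 160.6) won't mimic when 160.6 ≥ 546 − 32·p*, i.e. p* ≥ 12.04.
Both must hold, so p* = max(8.14, 12.04) = 12.04. The moderate-case type's constraint binds.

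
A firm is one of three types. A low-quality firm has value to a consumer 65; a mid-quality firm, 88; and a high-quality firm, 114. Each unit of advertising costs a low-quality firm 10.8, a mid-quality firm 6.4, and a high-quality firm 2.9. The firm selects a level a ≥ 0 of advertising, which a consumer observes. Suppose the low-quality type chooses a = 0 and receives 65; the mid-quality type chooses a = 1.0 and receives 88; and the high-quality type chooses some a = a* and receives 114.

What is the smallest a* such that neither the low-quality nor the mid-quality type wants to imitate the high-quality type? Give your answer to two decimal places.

Low-quality type (on-path payoff 65) won't mimic when 65 ≥ 114 − 10.8·a*, i.e. a* ≥ 4.54.
Mid-quality type (on-path payoff 88 − 6.4×1.0 = 81.6) won't mimic when 81.6 ≥ 114 − 6.4·a*, i.e. a* ≥ 5.06.
Both must hold, so a* = max(4.54, 5.06) = 5.06. The mid-quality type's constraint binds.

5.06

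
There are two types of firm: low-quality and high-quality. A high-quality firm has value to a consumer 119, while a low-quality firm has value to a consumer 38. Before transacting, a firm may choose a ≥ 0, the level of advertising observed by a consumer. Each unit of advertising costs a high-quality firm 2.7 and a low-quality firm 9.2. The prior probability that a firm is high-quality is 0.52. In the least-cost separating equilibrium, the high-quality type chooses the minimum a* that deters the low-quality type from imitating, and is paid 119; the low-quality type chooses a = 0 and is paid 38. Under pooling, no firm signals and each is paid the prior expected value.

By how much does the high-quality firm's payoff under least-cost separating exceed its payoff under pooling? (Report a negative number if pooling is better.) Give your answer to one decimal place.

Least-cost separating signal: a* solves 38 = 119 − 9.2·a*, so a* = (119 − 38)/9.2 ≈ 8.8043.
High-quality type's separating payoff: 119 − 2.7 × a* = 119 − 2.7 × (119 − 38)/9.2 = 119 − 218.7/9.2 ≈ 95.228.
Pooling payoff: 0.52 × 119 + 0.48 × 38 = 80.12.
Difference: 95.228 − 80.12 = 15.108, i.e. 15.1 to one decimal place.
The high-quality type prefers to separate.

15.1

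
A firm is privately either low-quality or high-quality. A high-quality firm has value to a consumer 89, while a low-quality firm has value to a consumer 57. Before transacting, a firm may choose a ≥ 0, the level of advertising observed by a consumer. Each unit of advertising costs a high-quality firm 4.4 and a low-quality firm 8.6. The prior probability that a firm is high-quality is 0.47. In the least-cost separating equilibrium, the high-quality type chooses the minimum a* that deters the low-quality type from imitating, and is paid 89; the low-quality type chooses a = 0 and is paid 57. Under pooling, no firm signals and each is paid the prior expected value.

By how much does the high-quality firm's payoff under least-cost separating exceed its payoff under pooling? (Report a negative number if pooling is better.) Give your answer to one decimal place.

0.6

Least-cost separating signal: a* solves 57 = 89 − 8.6·a*, so a* = (89 − 57)/8.6 ≈ 3.7209.
High-quality type's separating payoff: 89 − 4.4 × a* = 89 − 4.4 × (89 − 57)/8.6 = 89 − 140.8/8.6 ≈ 72.628.
Pooling payoff: 0.47 × 89 + 0.53 × 57 = 72.04.
Difference: 72.628 − 72.04 = 0.588, i.e. 0.6 to one decimal place.
The high-quality type prefers to separate.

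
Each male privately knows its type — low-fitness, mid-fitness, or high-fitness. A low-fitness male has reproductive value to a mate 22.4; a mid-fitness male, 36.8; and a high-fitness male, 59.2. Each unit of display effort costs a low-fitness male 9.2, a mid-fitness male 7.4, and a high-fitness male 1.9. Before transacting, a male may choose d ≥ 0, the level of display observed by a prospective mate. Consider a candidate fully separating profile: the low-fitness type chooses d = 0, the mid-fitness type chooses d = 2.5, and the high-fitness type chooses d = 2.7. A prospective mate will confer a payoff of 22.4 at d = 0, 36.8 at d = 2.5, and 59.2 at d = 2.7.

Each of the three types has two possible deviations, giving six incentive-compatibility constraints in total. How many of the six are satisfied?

High-fitness (own payoff 59.2 − 1.9×2.7 = 54.07): to d=0 gives 22.4 → no gain ✓; to d=2.5 gives 36.8 − 1.9×2.5 = 32.05 → no gain ✓.
Mid-fitness (own payoff 36.8 − 7.4×2.5 = 18.3): to d=0 gives 22.4 → profitable ✗; to d=2.7 gives 59.2 − 7.4×2.7 = 39.22 → profitable ✗.
Low-fitness (own payoff 22.4): to d=2.5 gives 36.8 − 9.2×2.5 = 13.8 → no gain ✓; to d=2.7 gives 59.2 − 9.2×2.7 = 34.36 → profitable ✗.
3 of the 6 constraints hold; not an equilibrium.

3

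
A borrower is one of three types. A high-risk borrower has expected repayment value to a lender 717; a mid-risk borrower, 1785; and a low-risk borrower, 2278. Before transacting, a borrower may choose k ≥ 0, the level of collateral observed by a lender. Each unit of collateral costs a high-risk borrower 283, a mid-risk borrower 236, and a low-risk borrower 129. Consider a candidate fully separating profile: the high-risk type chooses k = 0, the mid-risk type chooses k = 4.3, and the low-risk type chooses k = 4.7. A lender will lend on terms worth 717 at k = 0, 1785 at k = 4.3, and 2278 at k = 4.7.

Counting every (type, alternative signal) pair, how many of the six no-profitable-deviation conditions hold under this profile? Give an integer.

High-risk (own payoff 717): to k=4.3 gives 1785 − 283×4.3 = 568.1 → no gain ✓; to k=4.7 gives 2278 − 283×4.7 = 947.9 → profitable ✗.
Mid-risk (own payoff 1785 − 236×4.3 = 770.2): to k=0 gives 717 → no gain ✓; to k=4.7 gives 2278 − 236×4.7 = 1168.8 → profitable ✗.
Low-risk (own payoff 2278 − 129×4.7 = 1671.7): to k=0 gives 717 → no gain ✓; to k=4.3 gives 1785 − 129×4.3 = 1230.3 → no gain ✓.
4 of the 6 constraints hold; not an equilibrium.

4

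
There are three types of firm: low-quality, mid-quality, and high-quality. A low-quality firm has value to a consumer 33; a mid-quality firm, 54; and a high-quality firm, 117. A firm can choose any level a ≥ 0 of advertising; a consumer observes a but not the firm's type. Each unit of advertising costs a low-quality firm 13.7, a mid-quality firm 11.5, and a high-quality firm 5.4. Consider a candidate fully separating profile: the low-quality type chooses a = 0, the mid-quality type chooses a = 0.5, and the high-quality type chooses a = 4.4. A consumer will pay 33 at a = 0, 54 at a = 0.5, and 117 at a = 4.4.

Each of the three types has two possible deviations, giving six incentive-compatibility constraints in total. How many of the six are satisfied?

Mid-quality (own payoff 54 − 11.5×0.5 = 48.25): to a=0 gives 33 → no gain ✓; to a=4.4 gives 117 − 11.5×4.4 = 66.4 → profitable ✗.
Low-quality (own payoff 33): to a=0.5 gives 54 − 13.7×0.5 = 47.15 → profitable ✗; to a=4.4 gives 117 − 13.7×4.4 = 56.72 → profitable ✗.
High-quality (own payoff 117 − 5.4×4.4 = 93.24): to a=0 gives 33 → no gain ✓; to a=0.5 gives 54 − 5.4×0.5 = 51.3 → no gain ✓.
3 of the 6 constraints hold; not an equilibrium.

3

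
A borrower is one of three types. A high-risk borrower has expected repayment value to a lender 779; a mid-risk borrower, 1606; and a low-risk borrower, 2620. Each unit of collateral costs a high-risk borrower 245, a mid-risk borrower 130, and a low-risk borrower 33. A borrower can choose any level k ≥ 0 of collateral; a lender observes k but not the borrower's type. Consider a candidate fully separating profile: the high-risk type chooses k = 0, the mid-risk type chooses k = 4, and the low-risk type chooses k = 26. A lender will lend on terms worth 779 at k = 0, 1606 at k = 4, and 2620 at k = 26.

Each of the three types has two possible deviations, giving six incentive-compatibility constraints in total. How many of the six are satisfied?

High-risk (own payoff 779): to k=4 gives 1606 − 245×4 = 626 → no gain ✓; to k=26 gives 2620 − 245×26 = -3750 → no gain ✓.
Mid-risk (own payoff 1606 − 130×4 = 1086): to k=0 gives 779 → no gain ✓; to k=26 gives 2620 − 130×26 = -760 → no gain ✓.
Low-risk (own payoff 2620 − 33×26 = 1762): to k=0 gives 779 → no gain ✓; to k=4 gives 1606 − 33×4 = 1474 → no gain ✓.
6 of the 6 constraints hold; this profile is a separating equilibrium.

6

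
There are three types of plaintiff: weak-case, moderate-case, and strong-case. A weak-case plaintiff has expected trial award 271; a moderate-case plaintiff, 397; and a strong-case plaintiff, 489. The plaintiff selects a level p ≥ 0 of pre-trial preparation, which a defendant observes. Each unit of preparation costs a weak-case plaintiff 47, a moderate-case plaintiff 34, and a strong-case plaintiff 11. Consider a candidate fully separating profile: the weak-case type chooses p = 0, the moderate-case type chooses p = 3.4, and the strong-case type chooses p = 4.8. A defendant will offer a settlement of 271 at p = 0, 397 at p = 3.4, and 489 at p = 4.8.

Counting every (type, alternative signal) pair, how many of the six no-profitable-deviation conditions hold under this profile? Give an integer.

5

Weak-case (own payoff 271): to p=3.4 gives 397 − 47×3.4 = 237.2 → no gain ✓; to p=4.8 gives 489 − 47×4.8 = 263.4 → no gain ✓.
Strong-case (own payoff 489 − 11×4.8 = 436.2): to p=0 gives 271 → no gain ✓; to p=3.4 gives 397 − 11×3.4 = 359.6 → no gain ✓.
Moderate-case (own payoff 397 − 34×3.4 = 281.4): to p=0 gives 271 → no gain ✓; to p=4.8 gives 489 − 34×4.8 = 325.8 → profitable ✗.
5 of the 6 constraints hold; not an equilibrium.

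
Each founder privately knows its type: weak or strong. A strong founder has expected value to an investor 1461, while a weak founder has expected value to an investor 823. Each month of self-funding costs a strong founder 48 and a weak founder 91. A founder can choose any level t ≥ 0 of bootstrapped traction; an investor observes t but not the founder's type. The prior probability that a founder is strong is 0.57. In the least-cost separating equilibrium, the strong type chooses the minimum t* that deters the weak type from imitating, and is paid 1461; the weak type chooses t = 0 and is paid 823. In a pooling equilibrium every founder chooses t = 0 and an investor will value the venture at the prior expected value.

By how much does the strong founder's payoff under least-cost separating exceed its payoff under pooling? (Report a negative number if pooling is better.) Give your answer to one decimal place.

-62.2

Least-cost separating signal: t* solves 823 = 1461 − 91·t*, so t* = (1461 − 823)/91 ≈ 7.0110.
Strong type's separating payoff: 1461 − 48 × t* = 1461 − 48 × (1461 − 823)/91 = 1461 − 30624/91 ≈ 1124.473.
Pooling payoff: 0.57 × 1461 + 0.43 × 823 = 1186.66.
Difference: 1124.473 − 1186.66 = -62.187, i.e. -62.2 to one decimal place.
The strong type would prefer the pooling outcome.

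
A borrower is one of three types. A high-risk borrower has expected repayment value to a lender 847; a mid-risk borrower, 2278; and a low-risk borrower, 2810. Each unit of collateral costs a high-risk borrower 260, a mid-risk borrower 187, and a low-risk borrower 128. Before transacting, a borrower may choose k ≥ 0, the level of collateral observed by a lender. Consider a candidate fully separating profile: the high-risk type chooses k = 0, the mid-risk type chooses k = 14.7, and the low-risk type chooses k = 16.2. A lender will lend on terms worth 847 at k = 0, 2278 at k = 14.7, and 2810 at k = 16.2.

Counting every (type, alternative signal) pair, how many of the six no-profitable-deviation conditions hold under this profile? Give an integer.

3

High-risk (own payoff 847): to k=14.7 gives 2278 − 260×14.7 = -1544 → no gain ✓; to k=16.2 gives 2810 − 260×16.2 = -1402 → no gain ✓.
Low-risk (own payoff 2810 − 128×16.2 = 736.4): to k=0 gives 847 → profitable ✗; to k=14.7 gives 2278 − 128×14.7 = 396.4 → no gain ✓.
Mid-risk (own payoff 2278 − 187×14.7 = -470.9): to k=0 gives 847 → profitable ✗; to k=16.2 gives 2810 − 187×16.2 = -219.4 → profitable ✗.
3 of the 6 constraints hold; not an equilibrium.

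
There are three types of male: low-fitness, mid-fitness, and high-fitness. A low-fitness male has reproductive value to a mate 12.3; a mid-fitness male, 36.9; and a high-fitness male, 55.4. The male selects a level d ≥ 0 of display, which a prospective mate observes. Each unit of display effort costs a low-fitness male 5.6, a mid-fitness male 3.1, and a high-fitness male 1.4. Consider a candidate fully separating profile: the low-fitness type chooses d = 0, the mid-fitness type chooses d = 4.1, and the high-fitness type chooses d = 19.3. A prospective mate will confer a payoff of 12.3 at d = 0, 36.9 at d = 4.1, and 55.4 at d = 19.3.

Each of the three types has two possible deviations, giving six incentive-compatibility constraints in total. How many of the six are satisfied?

Low-fitness (own payoff 12.3): to d=4.1 gives 36.9 − 5.6×4.1 = 13.94 → profitable ✗; to d=19.3 gives 55.4 − 5.6×19.3 = -52.68 → no gain ✓.
High-fitness (own payoff 55.4 − 1.4×19.3 = 28.38): to d=0 gives 12.3 → no gain ✓; to d=4.1 gives 36.9 − 1.4×4.1 = 31.16 → profitable ✗.
Mid-fitness (own payoff 36.9 − 3.1×4.1 = 24.19): to d=0 gives 12.3 → no gain ✓; to d=19.3 gives 55.4 − 3.1×19.3 = -4.43 → no gain ✓.
4 of the 6 constraints hold; not an equilibrium.

4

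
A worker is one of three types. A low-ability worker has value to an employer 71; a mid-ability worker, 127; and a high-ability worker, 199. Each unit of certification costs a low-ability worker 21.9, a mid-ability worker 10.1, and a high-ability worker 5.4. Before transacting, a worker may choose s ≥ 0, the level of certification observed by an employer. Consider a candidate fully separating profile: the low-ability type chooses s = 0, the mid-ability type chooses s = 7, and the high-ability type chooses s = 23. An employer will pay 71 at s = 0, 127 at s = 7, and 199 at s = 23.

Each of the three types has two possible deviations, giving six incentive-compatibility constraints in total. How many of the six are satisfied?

4

Mid-ability (own payoff 127 − 10.1×7 = 56.3): to s=0 gives 71 → profitable ✗; to s=23 gives 199 − 10.1×23 = -33.3 → no gain ✓.
Low-ability (own payoff 71): to s=7 gives 127 − 21.9×7 = -26.3 → no gain ✓; to s=23 gives 199 − 21.9×23 = -304.7 → no gain ✓.
High-ability (own payoff 199 − 5.4×23 = 74.8): to s=0 gives 71 → no gain ✓; to s=7 gives 127 − 5.4×7 = 89.2 → profitable ✗.
4 of the 6 constraints hold; not an equilibrium.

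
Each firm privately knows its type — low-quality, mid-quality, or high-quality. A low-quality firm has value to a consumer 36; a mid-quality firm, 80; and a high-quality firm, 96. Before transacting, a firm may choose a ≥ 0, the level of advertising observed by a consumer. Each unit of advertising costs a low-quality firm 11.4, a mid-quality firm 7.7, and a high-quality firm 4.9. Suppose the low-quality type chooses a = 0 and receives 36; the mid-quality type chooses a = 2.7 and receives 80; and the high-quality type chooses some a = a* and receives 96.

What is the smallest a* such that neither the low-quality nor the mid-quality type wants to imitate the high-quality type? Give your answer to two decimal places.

5.26

Low-quality type (on-path payoff 36) won't mimic when 36 ≥ 96 − 11.4·a*, i.e. a* ≥ 5.26.
Mid-quality type (on-path payoff 80 − 7.7×2.7 = 59.21) won't mimic when 59.21 ≥ 96 − 7.7·a*, i.e. a* ≥ 4.78.
Both must hold, so a* = max(5.26, 4.78) = 5.26. The low-quality type's constraint binds.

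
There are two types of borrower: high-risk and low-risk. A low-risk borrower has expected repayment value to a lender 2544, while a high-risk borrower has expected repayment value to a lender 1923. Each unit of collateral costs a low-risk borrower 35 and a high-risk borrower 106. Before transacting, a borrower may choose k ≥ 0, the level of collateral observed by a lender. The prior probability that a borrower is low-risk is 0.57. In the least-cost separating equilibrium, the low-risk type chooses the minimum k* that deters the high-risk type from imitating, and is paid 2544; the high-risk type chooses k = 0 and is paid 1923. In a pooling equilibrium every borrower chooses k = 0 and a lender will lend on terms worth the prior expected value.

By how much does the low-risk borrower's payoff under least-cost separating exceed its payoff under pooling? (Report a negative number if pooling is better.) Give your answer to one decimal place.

Least-cost separating signal: k* solves 1923 = 2544 − 106·k*, so k* = (2544 − 1923)/106 ≈ 5.8585.
Low-risk type's separating payoff: 2544 − 35 × k* = 2544 − 35 × (2544 − 1923)/106 = 2544 − 21735/106 ≈ 2338.953.
Pooling payoff: 0.57 × 2544 + 0.43 × 1923 = 2276.97.
Difference: 2338.953 − 2276.97 = 61.983, i.e. 62.0 to one decimal place.
The low-risk type prefers to separate.

62.0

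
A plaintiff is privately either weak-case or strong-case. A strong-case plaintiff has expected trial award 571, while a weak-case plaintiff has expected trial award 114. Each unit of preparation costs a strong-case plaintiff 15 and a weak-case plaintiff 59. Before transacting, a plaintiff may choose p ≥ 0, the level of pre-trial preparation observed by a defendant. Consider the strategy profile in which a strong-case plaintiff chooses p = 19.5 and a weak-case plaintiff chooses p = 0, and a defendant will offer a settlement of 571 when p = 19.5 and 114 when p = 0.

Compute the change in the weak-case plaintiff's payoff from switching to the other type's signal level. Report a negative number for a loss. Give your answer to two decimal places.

Playing p = 0 the weak-case plaintiff receives 114.
Deviating to p = 19.5 brings payment 571 at cost 59 × 19.5 = 1150.5, netting -579.5.
Gain from deviating: -579.5 − 114 = -693.50.
The gain is negative, so the weak-case type's incentive-compatibility constraint is satisfied.

-693.50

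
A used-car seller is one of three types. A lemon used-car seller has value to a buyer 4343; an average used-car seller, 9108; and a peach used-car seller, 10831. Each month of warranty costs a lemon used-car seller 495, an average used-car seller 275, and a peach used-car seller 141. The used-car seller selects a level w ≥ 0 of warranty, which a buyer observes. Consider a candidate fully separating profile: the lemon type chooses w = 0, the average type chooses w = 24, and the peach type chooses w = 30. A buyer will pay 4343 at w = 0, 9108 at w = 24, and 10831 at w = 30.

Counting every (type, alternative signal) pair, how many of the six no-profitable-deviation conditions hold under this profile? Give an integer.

4

Peach (own payoff 10831 − 141×30 = 6601): to w=0 gives 4343 → no gain ✓; to w=24 gives 9108 − 141×24 = 5724 → no gain ✓.
Average (own payoff 9108 − 275×24 = 2508): to w=0 gives 4343 → profitable ✗; to w=30 gives 10831 − 275×30 = 2581 → profitable ✗.
Lemon (own payoff 4343): to w=24 gives 9108 − 495×24 = -2772 → no gain ✓; to w=30 gives 10831 − 495×30 = -4019 → no gain ✓.
4 of the 6 constraints hold; not an equilibrium.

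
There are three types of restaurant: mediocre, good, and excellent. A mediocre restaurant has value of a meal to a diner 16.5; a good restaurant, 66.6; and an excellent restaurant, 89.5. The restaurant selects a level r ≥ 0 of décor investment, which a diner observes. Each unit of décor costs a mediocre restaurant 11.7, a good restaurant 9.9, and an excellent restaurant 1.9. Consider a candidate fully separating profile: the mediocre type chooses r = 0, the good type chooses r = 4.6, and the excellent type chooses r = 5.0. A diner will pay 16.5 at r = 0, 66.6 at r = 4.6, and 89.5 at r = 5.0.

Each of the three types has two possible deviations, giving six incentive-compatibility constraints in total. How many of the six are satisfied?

Good (own payoff 66.6 − 9.9×4.6 = 21.06): to r=0 gives 16.5 → no gain ✓; to r=5.0 gives 89.5 − 9.9×5.0 = 40 → profitable ✗.
Mediocre (own payoff 16.5): to r=4.6 gives 66.6 − 11.7×4.6 = 12.78 → no gain ✓; to r=5.0 gives 89.5 − 11.7×5.0 = 31 → profitable ✗.
Excellent (own payoff 89.5 − 1.9×5.0 = 80): to r=0 gives 16.5 → no gain ✓; to r=4.6 gives 66.6 − 1.9×4.6 = 57.86 → no gain ✓.
4 of the 6 constraints hold; not an equilibrium.

4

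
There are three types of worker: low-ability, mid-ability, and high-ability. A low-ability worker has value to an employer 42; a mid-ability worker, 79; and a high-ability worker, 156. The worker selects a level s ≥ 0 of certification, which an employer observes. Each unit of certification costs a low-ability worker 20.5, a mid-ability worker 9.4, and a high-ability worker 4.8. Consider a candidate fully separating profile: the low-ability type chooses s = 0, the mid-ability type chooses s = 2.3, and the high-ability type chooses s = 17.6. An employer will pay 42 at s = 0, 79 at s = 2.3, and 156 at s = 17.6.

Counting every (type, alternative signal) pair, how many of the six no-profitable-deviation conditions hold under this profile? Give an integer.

6

High-ability (own payoff 156 − 4.8×17.6 = 71.52): to s=0 gives 42 → no gain ✓; to s=2.3 gives 79 − 4.8×2.3 = 67.96 → no gain ✓.
Mid-ability (own payoff 79 − 9.4×2.3 = 57.38): to s=0 gives 42 → no gain ✓; to s=17.6 gives 156 − 9.4×17.6 = -9.44 → no gain ✓.
Low-ability (own payoff 42): to s=2.3 gives 79 − 20.5×2.3 = 31.85 → no gain ✓; to s=17.6 gives 156 − 20.5×17.6 = -204.8 → no gain ✓.
6 of the 6 constraints hold; this profile is a separating equilibrium.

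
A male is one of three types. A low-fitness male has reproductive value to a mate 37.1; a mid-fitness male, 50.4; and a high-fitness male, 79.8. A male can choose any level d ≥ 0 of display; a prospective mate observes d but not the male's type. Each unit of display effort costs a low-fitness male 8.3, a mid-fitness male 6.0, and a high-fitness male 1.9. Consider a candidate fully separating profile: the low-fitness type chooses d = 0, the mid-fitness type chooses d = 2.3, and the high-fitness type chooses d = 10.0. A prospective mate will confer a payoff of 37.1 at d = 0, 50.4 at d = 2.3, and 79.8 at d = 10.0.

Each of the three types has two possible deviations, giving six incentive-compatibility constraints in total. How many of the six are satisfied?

5

Low-fitness (own payoff 37.1): to d=2.3 gives 50.4 − 8.3×2.3 = 31.31 → no gain ✓; to d=10.0 gives 79.8 − 8.3×10.0 = -3.2 → no gain ✓.
High-fitness (own payoff 79.8 − 1.9×10.0 = 60.8): to d=0 gives 37.1 → no gain ✓; to d=2.3 gives 50.4 − 1.9×2.3 = 46.03 → no gain ✓.
Mid-fitness (own payoff 50.4 − 6.0×2.3 = 36.6): to d=0 gives 37.1 → profitable ✗; to d=10.0 gives 79.8 − 6.0×10.0 = 19.8 → no gain ✓.
5 of the 6 constraints hold; not an equilibrium.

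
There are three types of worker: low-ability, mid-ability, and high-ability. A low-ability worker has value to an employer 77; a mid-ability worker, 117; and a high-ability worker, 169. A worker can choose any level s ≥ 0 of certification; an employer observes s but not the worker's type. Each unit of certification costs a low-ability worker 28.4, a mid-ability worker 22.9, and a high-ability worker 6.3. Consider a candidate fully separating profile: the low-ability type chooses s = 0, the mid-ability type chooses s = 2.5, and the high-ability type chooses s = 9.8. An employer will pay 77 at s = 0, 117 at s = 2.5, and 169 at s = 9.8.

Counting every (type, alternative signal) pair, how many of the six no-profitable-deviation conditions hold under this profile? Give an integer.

5

High-ability (own payoff 169 − 6.3×9.8 = 107.26): to s=0 gives 77 → no gain ✓; to s=2.5 gives 117 − 6.3×2.5 = 101.25 → no gain ✓.
Mid-ability (own payoff 117 − 22.9×2.5 = 59.75): to s=0 gives 77 → profitable ✗; to s=9.8 gives 169 − 22.9×9.8 = -55.42 → no gain ✓.
Low-ability (own payoff 77): to s=2.5 gives 117 − 28.4×2.5 = 46 → no gain ✓; to s=9.8 gives 169 − 28.4×9.8 = -109.32 → no gain ✓.
5 of the 6 constraints hold; not an equilibrium.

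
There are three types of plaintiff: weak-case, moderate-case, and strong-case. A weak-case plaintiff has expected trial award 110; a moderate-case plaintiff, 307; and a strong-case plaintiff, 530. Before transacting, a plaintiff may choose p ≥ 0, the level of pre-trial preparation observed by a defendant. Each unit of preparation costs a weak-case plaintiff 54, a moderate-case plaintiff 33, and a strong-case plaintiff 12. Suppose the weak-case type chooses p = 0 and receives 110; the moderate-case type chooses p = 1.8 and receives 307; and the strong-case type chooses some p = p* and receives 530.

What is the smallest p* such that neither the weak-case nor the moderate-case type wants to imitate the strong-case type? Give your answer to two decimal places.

Weak-case type (on-path payoff 110) won't mimic when 110 ≥ 530 − 54·p*, i.e. p* ≥ 7.78.
Moderate-case type (on-path payoff 307 − 33×1.8 = 247.6) won't mimic when 247.6 ≥ 530 − 33·p*, i.e. p* ≥ 8.56.
Both must hold, so p* = max(7.78, 8.56) = 8.56. The moderate-case type's constraint binds.

8.56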